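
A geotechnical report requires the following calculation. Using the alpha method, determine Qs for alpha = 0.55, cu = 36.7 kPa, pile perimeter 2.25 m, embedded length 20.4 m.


Using Qs = alpha * cu * perimeter * L
Qs = 0.55 * 36.7 * 2.25 * 20.4
Qs = 926.49 kN


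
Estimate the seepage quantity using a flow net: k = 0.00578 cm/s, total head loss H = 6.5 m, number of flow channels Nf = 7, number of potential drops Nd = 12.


Convert k to m/s for unit consistency with H:
k = 0.00578 cm/s = 0.00578 / 100 m/s = 5.78e-05 m/s
Using q = k * H * Nf / Nd
Nf / Nd = 7 / 12 = 0.5833
q = 5.78e-05 * 6.5 * 0.5833
q = 0.0002192 m^3/s per m


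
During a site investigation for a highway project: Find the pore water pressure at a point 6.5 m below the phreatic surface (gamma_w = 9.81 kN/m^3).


Result: 63.77 kPa

Derivation:
Using u = gamma_w * h_w
u = 9.81 * 6.5
u = 63.77 kPa


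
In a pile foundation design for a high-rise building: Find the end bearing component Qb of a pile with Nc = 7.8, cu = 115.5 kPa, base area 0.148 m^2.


Result: 133.33 kN

Derivation:
Using Qb = Nc * cu * Ab
Qb = 7.8 * 115.5 * 0.148
Qb = 133.33 kN


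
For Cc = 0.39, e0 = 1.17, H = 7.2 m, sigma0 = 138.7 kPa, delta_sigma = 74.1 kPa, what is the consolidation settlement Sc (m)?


Using Sc = Cc * H / (1 + e0) * log10((sigma0 + delta_sigma) / sigma0)
Stress ratio = (138.7 + 74.1) / 138.7 = 1.53425
log10(1.53425) = 0.185895
Cc * H / (1 + e0) = 0.39 * 7.2 / (1 + 1.17) = 1.29401
Sc = 1.29401 * 0.185895
Sc = 0.2406 m


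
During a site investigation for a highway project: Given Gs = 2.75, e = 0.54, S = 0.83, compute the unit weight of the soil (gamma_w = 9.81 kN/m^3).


Using gamma = gamma_w * (Gs + S*e) / (1 + e)
Numerator: Gs + S*e = 2.75 + 0.83*0.54 = 3.1982
Denominator: 1 + e = 1 + 0.54 = 1.54
gamma = 9.81 * 3.1982 / 1.54
gamma = 20.373 kN/m^3


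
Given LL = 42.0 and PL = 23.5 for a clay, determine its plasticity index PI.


Using PI = LL - PL
PI = 42.0 - 23.5
PI = 18.5


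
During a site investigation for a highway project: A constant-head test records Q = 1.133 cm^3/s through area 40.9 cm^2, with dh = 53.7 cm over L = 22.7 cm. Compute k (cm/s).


Compute hydraulic gradient:
i = dh / L = 53.7 / 22.7 = 2.36564
Then apply Darcy's law:
k = Q / (A * i)
k = 1.133 / (40.9 * 2.36564)
k = 1.133 / 96.7546
k = 0.01171 cm/s


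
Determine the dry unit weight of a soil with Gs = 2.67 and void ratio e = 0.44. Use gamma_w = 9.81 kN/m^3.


Using gamma_d = Gs * gamma_w / (1 + e)
gamma_d = 2.67 * 9.81 / (1 + 0.44)
gamma_d = 2.67 * 9.81 / 1.44
gamma_d = 18.189 kN/m^3


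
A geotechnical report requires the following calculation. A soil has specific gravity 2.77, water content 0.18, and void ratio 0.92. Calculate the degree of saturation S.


Using S = Gs * w / e
S = 2.77 * 0.18 / 0.92
S = 0.542


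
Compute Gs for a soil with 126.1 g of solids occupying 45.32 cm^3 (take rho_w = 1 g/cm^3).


Result: 2.782

Derivation:
Using Gs = m_s / (V_s * rho_w)
Since rho_w = 1 g/cm^3:
Gs = 126.1 / 45.32
Gs = 2.782


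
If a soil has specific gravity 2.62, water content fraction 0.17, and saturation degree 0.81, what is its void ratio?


Result: 0.5499

Derivation:
Using the relation e = Gs * w / S
e = 2.62 * 0.17 / 0.81
e = 0.5499


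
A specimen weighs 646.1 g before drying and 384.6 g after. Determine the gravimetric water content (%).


Result: 67.99 %

Derivation:
Using w = (m_wet - m_dry) / m_dry * 100
m_wet - m_dry = 646.1 - 384.6 = 261.5 g
w = 261.5 / 384.6 * 100
w = 67.99 %


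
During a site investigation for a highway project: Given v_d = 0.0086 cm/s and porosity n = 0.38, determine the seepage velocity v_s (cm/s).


Using v_s = v_d / n
v_s = 0.0086 / 0.38
v_s = 0.02263 cm/s


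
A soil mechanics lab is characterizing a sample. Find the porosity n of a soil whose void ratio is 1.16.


Using the relation n = e / (1 + e)
n = 1.16 / (1 + 1.16)
n = 1.16 / 2.16
n = 0.537


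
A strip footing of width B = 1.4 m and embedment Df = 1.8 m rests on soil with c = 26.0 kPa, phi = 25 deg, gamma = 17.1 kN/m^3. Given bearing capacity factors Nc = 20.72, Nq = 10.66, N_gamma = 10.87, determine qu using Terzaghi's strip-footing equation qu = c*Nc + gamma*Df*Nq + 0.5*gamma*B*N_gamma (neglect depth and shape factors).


Compute qu = c*Nc + gamma*Df*Nq + 0.5*gamma*B*N_gamma
Term 1: 26.0 * 20.72 = 538.72
Term 2: 17.1 * 1.8 * 10.66 = 328.1148
Term 3: 0.5 * 17.1 * 1.4 * 10.87 = 130.1139
qu = 538.72 + 328.1148 + 130.1139
qu = 996.95 kPa


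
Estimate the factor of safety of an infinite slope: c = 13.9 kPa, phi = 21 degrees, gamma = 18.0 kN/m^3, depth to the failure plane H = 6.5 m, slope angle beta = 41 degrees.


Using Fs = c / (gamma*H*sin(beta)*cos(beta)) + tan(phi)/tan(beta)
Cohesion contribution = 13.9 / (18.0*6.5*sin(41)*cos(41))
Cohesion contribution = 0.239942
Friction contribution = tan(21)/tan(41) = 0.441585
Fs = 0.239942 + 0.441585
Fs = 0.682


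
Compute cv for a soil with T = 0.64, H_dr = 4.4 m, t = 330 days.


Result: 0.03755 m^2/day

Derivation:
Using cv = T * H_dr^2 / t
H_dr^2 = 4.4^2 = 19.36
cv = 0.64 * 19.36 / 330
cv = 0.03755 m^2/day


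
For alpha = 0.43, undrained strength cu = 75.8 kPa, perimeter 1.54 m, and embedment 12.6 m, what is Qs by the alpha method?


Using Qs = alpha * cu * perimeter * L
Qs = 0.43 * 75.8 * 1.54 * 12.6
Qs = 632.45 kN


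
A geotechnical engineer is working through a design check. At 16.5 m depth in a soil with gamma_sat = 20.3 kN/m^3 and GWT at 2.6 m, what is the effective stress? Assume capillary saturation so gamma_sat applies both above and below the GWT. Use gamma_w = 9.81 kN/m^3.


Total stress = gamma_sat * depth
sigma = 20.3 * 16.5 = 334.95 kPa
Pore water pressure u = gamma_w * (depth - d_wt)
u = 9.81 * (16.5 - 2.6) = 136.359 kPa
Effective stress = sigma - u
sigma' = 334.95 - 136.359 = 198.59 kPa


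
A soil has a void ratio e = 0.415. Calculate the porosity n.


Using the relation n = e / (1 + e)
n = 0.415 / (1 + 0.415)
n = 0.415 / 1.415
n = 0.2933


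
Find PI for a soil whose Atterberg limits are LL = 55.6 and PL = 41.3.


Result: 14.3

Derivation:
Using PI = LL - PL
PI = 55.6 - 41.3
PI = 14.3


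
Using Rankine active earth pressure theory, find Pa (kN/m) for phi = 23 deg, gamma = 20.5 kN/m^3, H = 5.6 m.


Result: 140.82 kN/m

Derivation:
Compute active earth pressure coefficient:
Ka = tan^2(45 - phi/2) = tan^2(33.5) = 0.438092
Compute active force:
Pa = 0.5 * Ka * gamma * H^2
Pa = 0.5 * 0.438092 * 20.5 * 5.6^2
Pa = 140.82 kN/m


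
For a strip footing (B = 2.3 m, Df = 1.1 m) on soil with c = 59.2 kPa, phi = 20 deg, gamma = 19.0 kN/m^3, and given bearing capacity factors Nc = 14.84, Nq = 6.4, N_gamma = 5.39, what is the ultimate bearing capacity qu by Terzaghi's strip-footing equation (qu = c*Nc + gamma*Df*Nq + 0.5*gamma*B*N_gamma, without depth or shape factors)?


Result: 1130.06 kPa

Derivation:
Compute qu = c*Nc + gamma*Df*Nq + 0.5*gamma*B*N_gamma
Term 1: 59.2 * 14.84 = 878.528
Term 2: 19.0 * 1.1 * 6.4 = 133.76
Term 3: 0.5 * 19.0 * 2.3 * 5.39 = 117.7715
qu = 878.528 + 133.76 + 117.7715
qu = 1130.06 kPa


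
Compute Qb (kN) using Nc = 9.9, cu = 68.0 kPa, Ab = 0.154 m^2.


Using Qb = Nc * cu * Ab
Qb = 9.9 * 68.0 * 0.154
Qb = 103.67 kN


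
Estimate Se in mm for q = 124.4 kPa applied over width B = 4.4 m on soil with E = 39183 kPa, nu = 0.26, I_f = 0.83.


Using Se = q * B * (1 - nu^2) * I_f / E
1 - nu^2 = 1 - 0.26^2 = 0.9324
Se = 124.4 * 4.4 * 0.9324 * 0.83 / 39183
Se = 0.010811 m
Convert to mm: Se = 0.010811 * 1000 = 10.811 mm


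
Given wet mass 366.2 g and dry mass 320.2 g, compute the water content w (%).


Using w = (m_wet - m_dry) / m_dry * 100
m_wet - m_dry = 366.2 - 320.2 = 46.0 g
w = 46.0 / 320.2 * 100
w = 14.37 %


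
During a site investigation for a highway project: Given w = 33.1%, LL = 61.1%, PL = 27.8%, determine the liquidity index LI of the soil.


First compute the plasticity index:
PI = LL - PL = 61.1 - 27.8 = 33.3
Then compute the liquidity index:
LI = (w - PL) / PI
LI = (33.1 - 27.8) / 33.3
LI = 0.159


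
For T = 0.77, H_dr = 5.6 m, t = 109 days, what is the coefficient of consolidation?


Using cv = T * H_dr^2 / t
H_dr^2 = 5.6^2 = 31.36
cv = 0.77 * 31.36 / 109
cv = 0.22153 m^2/day


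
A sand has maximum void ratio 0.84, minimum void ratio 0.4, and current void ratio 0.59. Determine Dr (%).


Result: 56.82 %

Derivation:
Using Dr = (e_max - e) / (e_max - e_min) * 100
e_max - e = 0.84 - 0.59 = 0.25
e_max - e_min = 0.84 - 0.4 = 0.44
Dr = 0.25 / 0.44 * 100
Dr = 56.82 %


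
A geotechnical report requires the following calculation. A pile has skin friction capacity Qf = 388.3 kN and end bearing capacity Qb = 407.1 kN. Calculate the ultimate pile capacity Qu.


Using Qu = Qf + Qb
Qu = 388.3 + 407.1
Qu = 795.4 kN


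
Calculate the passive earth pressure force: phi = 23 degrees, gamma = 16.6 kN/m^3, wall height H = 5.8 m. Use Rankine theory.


Compute passive earth pressure coefficient:
Kp = tan^2(45 + phi/2) = tan^2(56.5) = 2.282623
Compute passive force:
Pp = 0.5 * Kp * gamma * H^2
Pp = 0.5 * 2.282623 * 16.6 * 5.8^2
Pp = 637.34 kN/m


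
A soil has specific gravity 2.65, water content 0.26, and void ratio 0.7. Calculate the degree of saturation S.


Result: 0.9843

Derivation:
Using S = Gs * w / e
S = 2.65 * 0.26 / 0.7
S = 0.9843


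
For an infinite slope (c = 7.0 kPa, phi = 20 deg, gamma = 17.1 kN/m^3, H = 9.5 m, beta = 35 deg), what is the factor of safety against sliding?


Using Fs = c / (gamma*H*sin(beta)*cos(beta)) + tan(phi)/tan(beta)
Cohesion contribution = 7.0 / (17.1*9.5*sin(35)*cos(35))
Cohesion contribution = 0.0917112
Friction contribution = tan(20)/tan(35) = 0.519803
Fs = 0.0917112 + 0.519803
Fs = 0.612


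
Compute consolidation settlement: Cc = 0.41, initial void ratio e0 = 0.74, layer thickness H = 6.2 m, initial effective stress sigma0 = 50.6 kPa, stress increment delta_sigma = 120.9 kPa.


Using Sc = Cc * H / (1 + e0) * log10((sigma0 + delta_sigma) / sigma0)
Stress ratio = (50.6 + 120.9) / 50.6 = 3.38933
log10(3.38933) = 0.530114
Cc * H / (1 + e0) = 0.41 * 6.2 / (1 + 0.74) = 1.46092
Sc = 1.46092 * 0.530114
Sc = 0.7745 m


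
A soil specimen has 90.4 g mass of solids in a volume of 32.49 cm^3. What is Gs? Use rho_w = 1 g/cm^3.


Using Gs = m_s / (V_s * rho_w)
Since rho_w = 1 g/cm^3:
Gs = 90.4 / 32.49
Gs = 2.782


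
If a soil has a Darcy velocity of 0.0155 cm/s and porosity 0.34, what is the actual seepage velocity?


Using v_s = v_d / n
v_s = 0.0155 / 0.34
v_s = 0.04559 cm/s


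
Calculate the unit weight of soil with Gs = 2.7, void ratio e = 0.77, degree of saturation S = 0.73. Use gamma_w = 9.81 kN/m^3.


Using gamma = gamma_w * (Gs + S*e) / (1 + e)
Numerator: Gs + S*e = 2.7 + 0.73*0.77 = 3.2621
Denominator: 1 + e = 1 + 0.77 = 1.77
gamma = 9.81 * 3.2621 / 1.77
gamma = 18.08 kN/m^3


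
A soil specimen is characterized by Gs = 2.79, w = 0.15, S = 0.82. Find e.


Using the relation e = Gs * w / S
e = 2.79 * 0.15 / 0.82
e = 0.5104


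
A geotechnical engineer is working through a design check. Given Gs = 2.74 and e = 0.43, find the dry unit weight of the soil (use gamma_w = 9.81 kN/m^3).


Result: 18.797 kN/m^3

Derivation:
Using gamma_d = Gs * gamma_w / (1 + e)
gamma_d = 2.74 * 9.81 / (1 + 0.43)
gamma_d = 2.74 * 9.81 / 1.43
gamma_d = 18.797 kN/m^3


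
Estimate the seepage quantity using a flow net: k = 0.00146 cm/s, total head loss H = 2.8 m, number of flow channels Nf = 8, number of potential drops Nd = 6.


Result: 5.451e-05 m^3/s per m

Derivation:
Convert k to m/s for unit consistency with H:
k = 0.00146 cm/s = 0.00146 / 100 m/s = 1.46e-05 m/s
Using q = k * H * Nf / Nd
Nf / Nd = 8 / 6 = 1.3333
q = 1.46e-05 * 2.8 * 1.3333
q = 5.451e-05 m^3/s per m


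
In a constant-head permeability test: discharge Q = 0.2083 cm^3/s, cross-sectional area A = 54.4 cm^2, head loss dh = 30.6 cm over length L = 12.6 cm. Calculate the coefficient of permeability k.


Result: 0.001577 cm/s

Derivation:
Compute hydraulic gradient:
i = dh / L = 30.6 / 12.6 = 2.42857
Then apply Darcy's law:
k = Q / (A * i)
k = 0.2083 / (54.4 * 2.42857)
k = 0.2083 / 132.114
k = 0.001577 cm/s


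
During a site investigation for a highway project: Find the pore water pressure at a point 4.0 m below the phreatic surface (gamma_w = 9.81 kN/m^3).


Using u = gamma_w * h_w
u = 9.81 * 4.0
u = 39.24 kPa


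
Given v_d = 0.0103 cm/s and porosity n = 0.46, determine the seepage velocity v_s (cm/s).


Using v_s = v_d / n
v_s = 0.0103 / 0.46
v_s = 0.02239 cm/s


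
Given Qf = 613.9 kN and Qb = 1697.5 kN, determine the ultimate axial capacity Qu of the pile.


Result: 2311.4 kN

Derivation:
Using Qu = Qf + Qb
Qu = 613.9 + 1697.5
Qu = 2311.4 kN


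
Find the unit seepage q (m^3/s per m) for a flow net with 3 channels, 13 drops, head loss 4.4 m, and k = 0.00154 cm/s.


Convert k to m/s for unit consistency with H:
k = 0.00154 cm/s = 0.00154 / 100 m/s = 1.54e-05 m/s
Using q = k * H * Nf / Nd
Nf / Nd = 3 / 13 = 0.2308
q = 1.54e-05 * 4.4 * 0.2308
q = 1.564e-05 m^3/s per m


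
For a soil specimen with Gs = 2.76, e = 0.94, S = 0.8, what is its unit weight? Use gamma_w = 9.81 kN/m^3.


Using gamma = gamma_w * (Gs + S*e) / (1 + e)
Numerator: Gs + S*e = 2.76 + 0.8*0.94 = 3.512
Denominator: 1 + e = 1 + 0.94 = 1.94
gamma = 9.81 * 3.512 / 1.94
gamma = 17.759 kN/m^3


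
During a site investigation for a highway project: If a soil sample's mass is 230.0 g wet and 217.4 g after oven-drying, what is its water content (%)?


Using w = (m_wet - m_dry) / m_dry * 100
m_wet - m_dry = 230.0 - 217.4 = 12.6 g
w = 12.6 / 217.4 * 100
w = 5.8 %


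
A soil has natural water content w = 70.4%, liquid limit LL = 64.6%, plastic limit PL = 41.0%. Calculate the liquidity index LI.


First compute the plasticity index:
PI = LL - PL = 64.6 - 41.0 = 23.6
Then compute the liquidity index:
LI = (w - PL) / PI
LI = (70.4 - 41.0) / 23.6
LI = 1.246


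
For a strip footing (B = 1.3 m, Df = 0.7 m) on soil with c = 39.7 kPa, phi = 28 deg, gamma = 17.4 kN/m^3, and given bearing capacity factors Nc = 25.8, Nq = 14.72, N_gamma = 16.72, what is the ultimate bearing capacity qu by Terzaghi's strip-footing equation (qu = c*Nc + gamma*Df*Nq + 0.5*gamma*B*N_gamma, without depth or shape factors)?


Compute qu = c*Nc + gamma*Df*Nq + 0.5*gamma*B*N_gamma
Term 1: 39.7 * 25.8 = 1024.26
Term 2: 17.4 * 0.7 * 14.72 = 179.2896
Term 3: 0.5 * 17.4 * 1.3 * 16.72 = 189.1032
qu = 1024.26 + 179.2896 + 189.1032
qu = 1392.65 kPa


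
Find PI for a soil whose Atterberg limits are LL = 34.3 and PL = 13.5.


Result: 20.8

Derivation:
Using PI = LL - PL
PI = 34.3 - 13.5
PI = 20.8


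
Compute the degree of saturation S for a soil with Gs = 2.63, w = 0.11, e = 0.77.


Result: 0.3757

Derivation:
Using S = Gs * w / e
S = 2.63 * 0.11 / 0.77
S = 0.3757


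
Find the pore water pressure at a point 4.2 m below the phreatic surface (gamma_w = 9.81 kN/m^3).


Using u = gamma_w * h_w
u = 9.81 * 4.2
u = 41.2 kPa


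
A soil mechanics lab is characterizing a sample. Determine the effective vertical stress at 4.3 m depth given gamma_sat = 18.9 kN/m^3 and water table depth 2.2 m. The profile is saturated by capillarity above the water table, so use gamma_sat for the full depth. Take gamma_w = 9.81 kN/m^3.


Result: 60.67 kPa

Derivation:
Total stress = gamma_sat * depth
sigma = 18.9 * 4.3 = 81.27 kPa
Pore water pressure u = gamma_w * (depth - d_wt)
u = 9.81 * (4.3 - 2.2) = 20.601 kPa
Effective stress = sigma - u
sigma' = 81.27 - 20.601 = 60.67 kPa


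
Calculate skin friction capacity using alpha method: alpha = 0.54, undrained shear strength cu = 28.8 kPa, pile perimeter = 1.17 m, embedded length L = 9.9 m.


Result: 180.14 kN

Derivation:
Using Qs = alpha * cu * perimeter * L
Qs = 0.54 * 28.8 * 1.17 * 9.9
Qs = 180.14 kN


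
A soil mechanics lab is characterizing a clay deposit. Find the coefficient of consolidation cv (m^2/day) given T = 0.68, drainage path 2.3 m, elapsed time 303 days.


Using cv = T * H_dr^2 / t
H_dr^2 = 2.3^2 = 5.29
cv = 0.68 * 5.29 / 303
cv = 0.01187 m^2/day


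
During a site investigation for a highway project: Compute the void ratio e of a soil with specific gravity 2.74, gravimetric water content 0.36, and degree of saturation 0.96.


Using the relation e = Gs * w / S
e = 2.74 * 0.36 / 0.96
e = 1.0275


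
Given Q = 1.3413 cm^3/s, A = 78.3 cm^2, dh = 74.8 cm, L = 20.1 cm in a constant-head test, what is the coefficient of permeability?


Compute hydraulic gradient:
i = dh / L = 74.8 / 20.1 = 3.72139
Then apply Darcy's law:
k = Q / (A * i)
k = 1.3413 / (78.3 * 3.72139)
k = 1.3413 / 291.385
k = 0.004603 cm/s


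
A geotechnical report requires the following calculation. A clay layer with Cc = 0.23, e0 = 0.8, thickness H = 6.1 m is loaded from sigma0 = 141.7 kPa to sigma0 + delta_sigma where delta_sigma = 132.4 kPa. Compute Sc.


Using Sc = Cc * H / (1 + e0) * log10((sigma0 + delta_sigma) / sigma0)
Stress ratio = (141.7 + 132.4) / 141.7 = 1.93437
log10(1.93437) = 0.286539
Cc * H / (1 + e0) = 0.23 * 6.1 / (1 + 0.8) = 0.779444
Sc = 0.779444 * 0.286539
Sc = 0.2233 m


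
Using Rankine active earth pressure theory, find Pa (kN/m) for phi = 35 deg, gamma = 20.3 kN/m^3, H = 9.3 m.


Result: 237.89 kN/m

Derivation:
Compute active earth pressure coefficient:
Ka = tan^2(45 - phi/2) = tan^2(27.5) = 0.27099
Compute active force:
Pa = 0.5 * Ka * gamma * H^2
Pa = 0.5 * 0.27099 * 20.3 * 9.3^2
Pa = 237.89 kN/m


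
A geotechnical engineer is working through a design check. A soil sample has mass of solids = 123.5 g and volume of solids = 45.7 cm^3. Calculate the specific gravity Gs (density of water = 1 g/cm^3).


Using Gs = m_s / (V_s * rho_w)
Since rho_w = 1 g/cm^3:
Gs = 123.5 / 45.7
Gs = 2.702


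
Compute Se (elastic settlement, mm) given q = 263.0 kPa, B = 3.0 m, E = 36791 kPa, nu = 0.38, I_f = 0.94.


Result: 17.248 mm

Derivation:
Using Se = q * B * (1 - nu^2) * I_f / E
1 - nu^2 = 1 - 0.38^2 = 0.8556
Se = 263.0 * 3.0 * 0.8556 * 0.94 / 36791
Se = 0.017248 m
Convert to mm: Se = 0.017248 * 1000 = 17.248 mm


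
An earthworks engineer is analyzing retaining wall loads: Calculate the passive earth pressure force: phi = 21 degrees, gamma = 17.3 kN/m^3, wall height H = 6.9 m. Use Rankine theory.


Result: 871.86 kN/m

Derivation:
Compute passive earth pressure coefficient:
Kp = tan^2(45 + phi/2) = tan^2(55.5) = 2.117051
Compute passive force:
Pp = 0.5 * Kp * gamma * H^2
Pp = 0.5 * 2.117051 * 17.3 * 6.9^2
Pp = 871.86 kN/m


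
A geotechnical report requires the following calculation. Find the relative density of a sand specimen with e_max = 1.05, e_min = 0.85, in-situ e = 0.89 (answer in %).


Using Dr = (e_max - e) / (e_max - e_min) * 100
e_max - e = 1.05 - 0.89 = 0.16
e_max - e_min = 1.05 - 0.85 = 0.2
Dr = 0.16 / 0.2 * 100
Dr = 80.0 %


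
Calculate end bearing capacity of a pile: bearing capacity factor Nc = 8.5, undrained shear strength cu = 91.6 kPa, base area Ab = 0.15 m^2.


Result: 116.79 kN

Derivation:
Using Qb = Nc * cu * Ab
Qb = 8.5 * 91.6 * 0.15
Qb = 116.79 kN


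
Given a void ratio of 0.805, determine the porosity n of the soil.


Result: 0.446

Derivation:
Using the relation n = e / (1 + e)
n = 0.805 / (1 + 0.805)
n = 0.805 / 1.805
n = 0.446


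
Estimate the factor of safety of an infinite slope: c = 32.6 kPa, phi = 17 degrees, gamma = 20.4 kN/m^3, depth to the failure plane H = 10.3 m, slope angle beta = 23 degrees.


Using Fs = c / (gamma*H*sin(beta)*cos(beta)) + tan(phi)/tan(beta)
Cohesion contribution = 32.6 / (20.4*10.3*sin(23)*cos(23))
Cohesion contribution = 0.431366
Friction contribution = tan(17)/tan(23) = 0.720256
Fs = 0.431366 + 0.720256
Fs = 1.152


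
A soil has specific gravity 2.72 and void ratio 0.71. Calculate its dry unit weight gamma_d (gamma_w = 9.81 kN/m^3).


Using gamma_d = Gs * gamma_w / (1 + e)
gamma_d = 2.72 * 9.81 / (1 + 0.71)
gamma_d = 2.72 * 9.81 / 1.71
gamma_d = 15.604 kN/m^3


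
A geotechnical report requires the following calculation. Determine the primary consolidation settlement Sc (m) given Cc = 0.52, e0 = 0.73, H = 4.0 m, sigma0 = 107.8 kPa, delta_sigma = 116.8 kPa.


Result: 0.3833 m

Derivation:
Using Sc = Cc * H / (1 + e0) * log10((sigma0 + delta_sigma) / sigma0)
Stress ratio = (107.8 + 116.8) / 107.8 = 2.08349
log10(2.08349) = 0.318791
Cc * H / (1 + e0) = 0.52 * 4.0 / (1 + 0.73) = 1.20231
Sc = 1.20231 * 0.318791
Sc = 0.3833 m


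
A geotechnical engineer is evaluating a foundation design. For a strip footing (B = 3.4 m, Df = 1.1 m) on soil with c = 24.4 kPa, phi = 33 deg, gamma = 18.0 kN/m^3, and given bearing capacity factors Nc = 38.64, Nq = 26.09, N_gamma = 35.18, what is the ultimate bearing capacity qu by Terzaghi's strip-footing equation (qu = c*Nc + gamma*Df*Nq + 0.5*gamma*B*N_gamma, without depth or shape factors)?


Compute qu = c*Nc + gamma*Df*Nq + 0.5*gamma*B*N_gamma
Term 1: 24.4 * 38.64 = 942.816
Term 2: 18.0 * 1.1 * 26.09 = 516.582
Term 3: 0.5 * 18.0 * 3.4 * 35.18 = 1076.508
qu = 942.816 + 516.582 + 1076.508
qu = 2535.91 kPa


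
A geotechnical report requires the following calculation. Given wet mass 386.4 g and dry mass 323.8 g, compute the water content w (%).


Result: 19.33 %

Derivation:
Using w = (m_wet - m_dry) / m_dry * 100
m_wet - m_dry = 386.4 - 323.8 = 62.6 g
w = 62.6 / 323.8 * 100
w = 19.33 %


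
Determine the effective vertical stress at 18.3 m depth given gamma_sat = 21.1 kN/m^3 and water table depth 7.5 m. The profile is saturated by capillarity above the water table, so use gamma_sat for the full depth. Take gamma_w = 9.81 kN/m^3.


Total stress = gamma_sat * depth
sigma = 21.1 * 18.3 = 386.13 kPa
Pore water pressure u = gamma_w * (depth - d_wt)
u = 9.81 * (18.3 - 7.5) = 105.948 kPa
Effective stress = sigma - u
sigma' = 386.13 - 105.948 = 280.18 kPa


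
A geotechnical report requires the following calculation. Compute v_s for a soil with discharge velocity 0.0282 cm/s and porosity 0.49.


Using v_s = v_d / n
v_s = 0.0282 / 0.49
v_s = 0.05755 cm/s


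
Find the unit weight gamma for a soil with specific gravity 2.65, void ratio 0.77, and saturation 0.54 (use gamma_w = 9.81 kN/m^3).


Result: 16.992 kN/m^3

Derivation:
Using gamma = gamma_w * (Gs + S*e) / (1 + e)
Numerator: Gs + S*e = 2.65 + 0.54*0.77 = 3.0658
Denominator: 1 + e = 1 + 0.77 = 1.77
gamma = 9.81 * 3.0658 / 1.77
gamma = 16.992 kN/m^3


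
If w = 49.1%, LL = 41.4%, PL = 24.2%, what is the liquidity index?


Result: 1.448

Derivation:
First compute the plasticity index:
PI = LL - PL = 41.4 - 24.2 = 17.2
Then compute the liquidity index:
LI = (w - PL) / PI
LI = (49.1 - 24.2) / 17.2
LI = 1.448


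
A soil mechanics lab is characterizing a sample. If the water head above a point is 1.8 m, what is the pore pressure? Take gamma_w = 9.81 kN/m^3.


Using u = gamma_w * h_w
u = 9.81 * 1.8
u = 17.66 kPa


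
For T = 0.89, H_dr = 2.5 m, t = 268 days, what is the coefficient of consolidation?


Result: 0.02076 m^2/day

Derivation:
Using cv = T * H_dr^2 / t
H_dr^2 = 2.5^2 = 6.25
cv = 0.89 * 6.25 / 268
cv = 0.02076 m^2/day


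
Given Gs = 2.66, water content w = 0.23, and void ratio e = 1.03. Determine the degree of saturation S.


Using S = Gs * w / e
S = 2.66 * 0.23 / 1.03
S = 0.594


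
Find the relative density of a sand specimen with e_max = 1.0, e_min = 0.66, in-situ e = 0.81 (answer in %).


Result: 55.88 %

Derivation:
Using Dr = (e_max - e) / (e_max - e_min) * 100
e_max - e = 1.0 - 0.81 = 0.19
e_max - e_min = 1.0 - 0.66 = 0.34
Dr = 0.19 / 0.34 * 100
Dr = 55.88 %


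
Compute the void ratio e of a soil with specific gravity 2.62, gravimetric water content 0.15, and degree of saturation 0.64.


Result: 0.6141

Derivation:
Using the relation e = Gs * w / S
e = 2.62 * 0.15 / 0.64
e = 0.6141


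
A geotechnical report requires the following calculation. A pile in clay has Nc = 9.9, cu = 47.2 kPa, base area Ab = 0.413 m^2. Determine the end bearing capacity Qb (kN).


Using Qb = Nc * cu * Ab
Qb = 9.9 * 47.2 * 0.413
Qb = 192.99 kN


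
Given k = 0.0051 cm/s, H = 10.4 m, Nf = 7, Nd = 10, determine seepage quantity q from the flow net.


Convert k to m/s for unit consistency with H:
k = 0.0051 cm/s = 0.0051 / 100 m/s = 5.1e-05 m/s
Using q = k * H * Nf / Nd
Nf / Nd = 7 / 10 = 0.7
q = 5.1e-05 * 10.4 * 0.7
q = 0.0003713 m^3/s per m


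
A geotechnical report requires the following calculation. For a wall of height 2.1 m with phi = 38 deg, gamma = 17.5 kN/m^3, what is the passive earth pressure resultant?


Compute passive earth pressure coefficient:
Kp = tan^2(45 + phi/2) = tan^2(64.0) = 4.203746
Compute passive force:
Pp = 0.5 * Kp * gamma * H^2
Pp = 0.5 * 4.203746 * 17.5 * 2.1^2
Pp = 162.21 kN/m


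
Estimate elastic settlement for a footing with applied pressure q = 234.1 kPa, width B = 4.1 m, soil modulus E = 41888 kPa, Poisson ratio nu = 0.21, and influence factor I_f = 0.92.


Result: 20.151 mm

Derivation:
Using Se = q * B * (1 - nu^2) * I_f / E
1 - nu^2 = 1 - 0.21^2 = 0.9559
Se = 234.1 * 4.1 * 0.9559 * 0.92 / 41888
Se = 0.020151 m
Convert to mm: Se = 0.020151 * 1000 = 20.151 mm


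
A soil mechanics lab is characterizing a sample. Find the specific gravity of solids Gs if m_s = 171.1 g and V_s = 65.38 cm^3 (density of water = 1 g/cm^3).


Using Gs = m_s / (V_s * rho_w)
Since rho_w = 1 g/cm^3:
Gs = 171.1 / 65.38
Gs = 2.617


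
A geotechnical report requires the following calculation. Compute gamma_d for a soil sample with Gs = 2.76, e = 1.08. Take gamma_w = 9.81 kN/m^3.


Using gamma_d = Gs * gamma_w / (1 + e)
gamma_d = 2.76 * 9.81 / (1 + 1.08)
gamma_d = 2.76 * 9.81 / 2.08
gamma_d = 13.017 kN/m^3


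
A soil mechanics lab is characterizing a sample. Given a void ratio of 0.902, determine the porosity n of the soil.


Result: 0.4742

Derivation:
Using the relation n = e / (1 + e)
n = 0.902 / (1 + 0.902)
n = 0.902 / 1.902
n = 0.4742


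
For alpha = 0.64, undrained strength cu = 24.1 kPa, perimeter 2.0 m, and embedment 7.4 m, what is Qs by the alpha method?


Using Qs = alpha * cu * perimeter * L
Qs = 0.64 * 24.1 * 2.0 * 7.4
Qs = 228.28 kN


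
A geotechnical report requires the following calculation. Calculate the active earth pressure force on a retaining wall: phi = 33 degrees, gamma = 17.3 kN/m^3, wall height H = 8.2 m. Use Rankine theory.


Result: 171.46 kN/m

Derivation:
Compute active earth pressure coefficient:
Ka = tan^2(45 - phi/2) = tan^2(28.5) = 0.294801
Compute active force:
Pa = 0.5 * Ka * gamma * H^2
Pa = 0.5 * 0.294801 * 17.3 * 8.2^2
Pa = 171.46 kN/m


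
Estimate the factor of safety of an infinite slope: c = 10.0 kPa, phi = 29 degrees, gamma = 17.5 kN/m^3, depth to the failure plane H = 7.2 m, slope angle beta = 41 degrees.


Result: 0.798

Derivation:
Using Fs = c / (gamma*H*sin(beta)*cos(beta)) + tan(phi)/tan(beta)
Cohesion contribution = 10.0 / (17.5*7.2*sin(41)*cos(41))
Cohesion contribution = 0.16029
Friction contribution = tan(29)/tan(41) = 0.63766
Fs = 0.16029 + 0.63766
Fs = 0.798


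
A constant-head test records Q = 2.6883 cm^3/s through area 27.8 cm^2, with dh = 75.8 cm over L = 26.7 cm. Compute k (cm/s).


Result: 0.034062 cm/s

Derivation:
Compute hydraulic gradient:
i = dh / L = 75.8 / 26.7 = 2.83895
Then apply Darcy's law:
k = Q / (A * i)
k = 2.6883 / (27.8 * 2.83895)
k = 2.6883 / 78.9228
k = 0.034062 cm/s


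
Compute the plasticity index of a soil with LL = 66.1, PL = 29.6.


Using PI = LL - PL
PI = 66.1 - 29.6
PI = 36.5


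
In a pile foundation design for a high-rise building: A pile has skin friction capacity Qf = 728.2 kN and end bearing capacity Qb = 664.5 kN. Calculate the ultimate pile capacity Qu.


Using Qu = Qf + Qb
Qu = 728.2 + 664.5
Qu = 1392.7 kN


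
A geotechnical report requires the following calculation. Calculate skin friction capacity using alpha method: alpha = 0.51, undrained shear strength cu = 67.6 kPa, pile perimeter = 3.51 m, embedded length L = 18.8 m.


Using Qs = alpha * cu * perimeter * L
Qs = 0.51 * 67.6 * 3.51 * 18.8
Qs = 2275.0 kN


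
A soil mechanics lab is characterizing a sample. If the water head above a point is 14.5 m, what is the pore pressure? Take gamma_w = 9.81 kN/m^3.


Result: 142.25 kPa

Derivation:
Using u = gamma_w * h_w
u = 9.81 * 14.5
u = 142.25 kPa


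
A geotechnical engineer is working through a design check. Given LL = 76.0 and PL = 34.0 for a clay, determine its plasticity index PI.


Using PI = LL - PL
PI = 76.0 - 34.0
PI = 42.0


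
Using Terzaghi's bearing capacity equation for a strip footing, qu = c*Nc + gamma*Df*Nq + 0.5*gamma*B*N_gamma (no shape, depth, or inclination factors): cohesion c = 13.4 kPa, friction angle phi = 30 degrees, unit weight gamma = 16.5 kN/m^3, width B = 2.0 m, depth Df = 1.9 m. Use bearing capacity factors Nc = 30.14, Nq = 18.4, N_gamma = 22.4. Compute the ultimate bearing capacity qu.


Compute qu = c*Nc + gamma*Df*Nq + 0.5*gamma*B*N_gamma
Term 1: 13.4 * 30.14 = 403.876
Term 2: 16.5 * 1.9 * 18.4 = 576.84
Term 3: 0.5 * 16.5 * 2.0 * 22.4 = 369.6
qu = 403.876 + 576.84 + 369.6
qu = 1350.32 kPa


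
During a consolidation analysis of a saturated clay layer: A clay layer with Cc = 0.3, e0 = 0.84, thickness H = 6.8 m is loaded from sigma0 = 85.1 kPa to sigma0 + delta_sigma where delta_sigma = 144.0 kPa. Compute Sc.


Using Sc = Cc * H / (1 + e0) * log10((sigma0 + delta_sigma) / sigma0)
Stress ratio = (85.1 + 144.0) / 85.1 = 2.69213
log10(2.69213) = 0.430096
Cc * H / (1 + e0) = 0.3 * 6.8 / (1 + 0.84) = 1.1087
Sc = 1.1087 * 0.430096
Sc = 0.4768 m


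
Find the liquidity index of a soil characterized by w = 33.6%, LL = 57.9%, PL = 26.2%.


First compute the plasticity index:
PI = LL - PL = 57.9 - 26.2 = 31.7
Then compute the liquidity index:
LI = (w - PL) / PI
LI = (33.6 - 26.2) / 31.7
LI = 0.233


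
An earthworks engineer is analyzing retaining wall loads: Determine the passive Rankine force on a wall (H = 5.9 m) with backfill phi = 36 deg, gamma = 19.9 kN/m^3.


Compute passive earth pressure coefficient:
Kp = tan^2(45 + phi/2) = tan^2(63.0) = 3.85184
Compute passive force:
Pp = 0.5 * Kp * gamma * H^2
Pp = 0.5 * 3.85184 * 19.9 * 5.9^2
Pp = 1334.12 kN/m


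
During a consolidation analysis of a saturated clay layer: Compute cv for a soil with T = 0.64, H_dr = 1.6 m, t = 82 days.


Result: 0.01998 m^2/day

Derivation:
Using cv = T * H_dr^2 / t
H_dr^2 = 1.6^2 = 2.56
cv = 0.64 * 2.56 / 82
cv = 0.01998 m^2/day


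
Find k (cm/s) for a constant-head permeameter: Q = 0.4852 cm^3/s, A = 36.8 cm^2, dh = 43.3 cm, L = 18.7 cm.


Compute hydraulic gradient:
i = dh / L = 43.3 / 18.7 = 2.31551
Then apply Darcy's law:
k = Q / (A * i)
k = 0.4852 / (36.8 * 2.31551)
k = 0.4852 / 85.2107
k = 0.005694 cm/s


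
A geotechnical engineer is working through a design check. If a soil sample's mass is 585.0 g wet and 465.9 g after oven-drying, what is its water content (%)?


Result: 25.56 %

Derivation:
Using w = (m_wet - m_dry) / m_dry * 100
m_wet - m_dry = 585.0 - 465.9 = 119.1 g
w = 119.1 / 465.9 * 100
w = 25.56 %


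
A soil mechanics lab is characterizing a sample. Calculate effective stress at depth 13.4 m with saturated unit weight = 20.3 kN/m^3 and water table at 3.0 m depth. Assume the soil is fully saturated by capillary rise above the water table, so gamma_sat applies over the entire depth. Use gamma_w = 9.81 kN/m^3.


Result: 170.0 kPa

Derivation:
Total stress = gamma_sat * depth
sigma = 20.3 * 13.4 = 272.02 kPa
Pore water pressure u = gamma_w * (depth - d_wt)
u = 9.81 * (13.4 - 3.0) = 102.024 kPa
Effective stress = sigma - u
sigma' = 272.02 - 102.024 = 170.0 kPa


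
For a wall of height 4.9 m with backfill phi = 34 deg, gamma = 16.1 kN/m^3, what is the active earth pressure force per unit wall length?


Compute active earth pressure coefficient:
Ka = tan^2(45 - phi/2) = tan^2(28.0) = 0.282715
Compute active force:
Pa = 0.5 * Ka * gamma * H^2
Pa = 0.5 * 0.282715 * 16.1 * 4.9^2
Pa = 54.64 kN/m


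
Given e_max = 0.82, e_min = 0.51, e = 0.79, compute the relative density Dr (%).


Using Dr = (e_max - e) / (e_max - e_min) * 100
e_max - e = 0.82 - 0.79 = 0.03
e_max - e_min = 0.82 - 0.51 = 0.31
Dr = 0.03 / 0.31 * 100
Dr = 9.68 %


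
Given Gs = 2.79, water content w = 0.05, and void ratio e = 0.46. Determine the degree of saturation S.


Result: 0.3033

Derivation:
Using S = Gs * w / e
S = 2.79 * 0.05 / 0.46
S = 0.3033


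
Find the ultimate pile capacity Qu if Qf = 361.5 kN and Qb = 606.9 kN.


Using Qu = Qf + Qb
Qu = 361.5 + 606.9
Qu = 968.4 kN


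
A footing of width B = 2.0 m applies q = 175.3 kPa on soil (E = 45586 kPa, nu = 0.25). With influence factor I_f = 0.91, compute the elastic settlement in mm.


Result: 6.561 mm

Derivation:
Using Se = q * B * (1 - nu^2) * I_f / E
1 - nu^2 = 1 - 0.25^2 = 0.9375
Se = 175.3 * 2.0 * 0.9375 * 0.91 / 45586
Se = 0.006561 m
Convert to mm: Se = 0.006561 * 1000 = 6.561 mm


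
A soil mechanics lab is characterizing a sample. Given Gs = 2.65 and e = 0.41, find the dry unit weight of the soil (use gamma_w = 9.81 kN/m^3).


Using gamma_d = Gs * gamma_w / (1 + e)
gamma_d = 2.65 * 9.81 / (1 + 0.41)
gamma_d = 2.65 * 9.81 / 1.41
gamma_d = 18.437 kN/m^3


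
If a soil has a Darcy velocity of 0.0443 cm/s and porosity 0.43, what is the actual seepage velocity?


Result: 0.10302 cm/s

Derivation:
Using v_s = v_d / n
v_s = 0.0443 / 0.43
v_s = 0.10302 cm/s


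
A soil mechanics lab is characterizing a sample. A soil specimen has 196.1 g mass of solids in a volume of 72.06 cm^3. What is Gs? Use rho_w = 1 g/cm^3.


Using Gs = m_s / (V_s * rho_w)
Since rho_w = 1 g/cm^3:
Gs = 196.1 / 72.06
Gs = 2.721


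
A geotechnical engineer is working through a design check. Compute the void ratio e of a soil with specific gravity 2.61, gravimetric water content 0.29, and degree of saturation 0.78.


Using the relation e = Gs * w / S
e = 2.61 * 0.29 / 0.78
e = 0.9704


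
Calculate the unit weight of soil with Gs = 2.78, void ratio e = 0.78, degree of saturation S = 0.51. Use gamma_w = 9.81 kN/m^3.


Using gamma = gamma_w * (Gs + S*e) / (1 + e)
Numerator: Gs + S*e = 2.78 + 0.51*0.78 = 3.1778
Denominator: 1 + e = 1 + 0.78 = 1.78
gamma = 9.81 * 3.1778 / 1.78
gamma = 17.514 kN/m^3


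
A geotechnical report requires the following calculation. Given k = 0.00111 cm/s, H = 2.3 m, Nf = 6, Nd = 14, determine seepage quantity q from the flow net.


Result: 1.094e-05 m^3/s per m

Derivation:
Convert k to m/s for unit consistency with H:
k = 0.00111 cm/s = 0.00111 / 100 m/s = 1.11e-05 m/s
Using q = k * H * Nf / Nd
Nf / Nd = 6 / 14 = 0.4286
q = 1.11e-05 * 2.3 * 0.4286
q = 1.094e-05 m^3/s per m


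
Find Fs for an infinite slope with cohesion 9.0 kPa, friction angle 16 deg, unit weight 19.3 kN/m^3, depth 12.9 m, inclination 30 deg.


Result: 0.58

Derivation:
Using Fs = c / (gamma*H*sin(beta)*cos(beta)) + tan(phi)/tan(beta)
Cohesion contribution = 9.0 / (19.3*12.9*sin(30)*cos(30))
Cohesion contribution = 0.0834824
Friction contribution = tan(16)/tan(30) = 0.496658
Fs = 0.0834824 + 0.496658
Fs = 0.58


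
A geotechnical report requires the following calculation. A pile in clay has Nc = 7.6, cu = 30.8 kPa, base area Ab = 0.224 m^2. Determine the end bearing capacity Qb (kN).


Result: 52.43 kN

Derivation:
Using Qb = Nc * cu * Ab
Qb = 7.6 * 30.8 * 0.224
Qb = 52.43 kN


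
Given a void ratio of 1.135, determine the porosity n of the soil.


Result: 0.5316

Derivation:
Using the relation n = e / (1 + e)
n = 1.135 / (1 + 1.135)
n = 1.135 / 2.135
n = 0.5316


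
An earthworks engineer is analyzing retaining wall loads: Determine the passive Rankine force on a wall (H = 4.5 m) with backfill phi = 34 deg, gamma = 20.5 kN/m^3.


Result: 734.18 kN/m

Derivation:
Compute passive earth pressure coefficient:
Kp = tan^2(45 + phi/2) = tan^2(62.0) = 3.537132
Compute passive force:
Pp = 0.5 * Kp * gamma * H^2
Pp = 0.5 * 3.537132 * 20.5 * 4.5^2
Pp = 734.18 kN/m


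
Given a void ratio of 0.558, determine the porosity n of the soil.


Using the relation n = e / (1 + e)
n = 0.558 / (1 + 0.558)
n = 0.558 / 1.558
n = 0.3582


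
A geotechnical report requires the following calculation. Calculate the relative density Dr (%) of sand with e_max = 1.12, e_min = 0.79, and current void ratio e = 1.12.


Using Dr = (e_max - e) / (e_max - e_min) * 100
e_max - e = 1.12 - 1.12 = 0.0
e_max - e_min = 1.12 - 0.79 = 0.33
Dr = 0.0 / 0.33 * 100
Dr = 0.0 %


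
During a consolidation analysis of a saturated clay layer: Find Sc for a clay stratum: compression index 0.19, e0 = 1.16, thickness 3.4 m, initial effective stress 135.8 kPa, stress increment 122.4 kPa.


Result: 0.0835 m

Derivation:
Using Sc = Cc * H / (1 + e0) * log10((sigma0 + delta_sigma) / sigma0)
Stress ratio = (135.8 + 122.4) / 135.8 = 1.90133
log10(1.90133) = 0.279056
Cc * H / (1 + e0) = 0.19 * 3.4 / (1 + 1.16) = 0.299074
Sc = 0.299074 * 0.279056
Sc = 0.0835 m


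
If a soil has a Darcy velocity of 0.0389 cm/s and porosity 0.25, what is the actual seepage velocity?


Result: 0.1556 cm/s

Derivation:
Using v_s = v_d / n
v_s = 0.0389 / 0.25
v_s = 0.1556 cm/s


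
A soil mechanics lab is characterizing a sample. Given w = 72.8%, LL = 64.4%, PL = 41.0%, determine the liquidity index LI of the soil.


Result: 1.359

Derivation:
First compute the plasticity index:
PI = LL - PL = 64.4 - 41.0 = 23.4
Then compute the liquidity index:
LI = (w - PL) / PI
LI = (72.8 - 41.0) / 23.4
LI = 1.359


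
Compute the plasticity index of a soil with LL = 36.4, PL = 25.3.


Using PI = LL - PL
PI = 36.4 - 25.3
PI = 11.1


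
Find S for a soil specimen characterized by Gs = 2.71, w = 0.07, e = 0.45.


Result: 0.4216

Derivation:
Using S = Gs * w / e
S = 2.71 * 0.07 / 0.45
S = 0.4216


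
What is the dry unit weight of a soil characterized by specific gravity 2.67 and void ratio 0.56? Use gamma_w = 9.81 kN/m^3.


Result: 16.79 kN/m^3

Derivation:
Using gamma_d = Gs * gamma_w / (1 + e)
gamma_d = 2.67 * 9.81 / (1 + 0.56)
gamma_d = 2.67 * 9.81 / 1.56
gamma_d = 16.79 kN/m^3


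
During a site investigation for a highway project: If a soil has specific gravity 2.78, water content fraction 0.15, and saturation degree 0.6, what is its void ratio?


Using the relation e = Gs * w / S
e = 2.78 * 0.15 / 0.6
e = 0.695


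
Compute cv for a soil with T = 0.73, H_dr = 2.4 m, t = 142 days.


Result: 0.02961 m^2/day

Derivation:
Using cv = T * H_dr^2 / t
H_dr^2 = 2.4^2 = 5.76
cv = 0.73 * 5.76 / 142
cv = 0.02961 m^2/day


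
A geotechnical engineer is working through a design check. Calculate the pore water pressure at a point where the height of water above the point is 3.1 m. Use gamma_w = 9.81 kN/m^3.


Result: 30.41 kPa

Derivation:
Using u = gamma_w * h_w
u = 9.81 * 3.1
u = 30.41 kPa


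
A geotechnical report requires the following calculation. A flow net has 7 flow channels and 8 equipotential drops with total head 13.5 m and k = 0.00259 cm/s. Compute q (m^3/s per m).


Convert k to m/s for unit consistency with H:
k = 0.00259 cm/s = 0.00259 / 100 m/s = 2.59e-05 m/s
Using q = k * H * Nf / Nd
Nf / Nd = 7 / 8 = 0.875
q = 2.59e-05 * 13.5 * 0.875
q = 0.0003059 m^3/s per m


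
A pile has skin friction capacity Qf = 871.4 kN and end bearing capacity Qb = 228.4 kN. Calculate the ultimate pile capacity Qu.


Using Qu = Qf + Qb
Qu = 871.4 + 228.4
Qu = 1099.8 kN


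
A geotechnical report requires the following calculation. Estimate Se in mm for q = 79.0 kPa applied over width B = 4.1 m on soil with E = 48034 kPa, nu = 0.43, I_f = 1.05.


Using Se = q * B * (1 - nu^2) * I_f / E
1 - nu^2 = 1 - 0.43^2 = 0.8151
Se = 79.0 * 4.1 * 0.8151 * 1.05 / 48034
Se = 0.005771 m
Convert to mm: Se = 0.005771 * 1000 = 5.771 mm


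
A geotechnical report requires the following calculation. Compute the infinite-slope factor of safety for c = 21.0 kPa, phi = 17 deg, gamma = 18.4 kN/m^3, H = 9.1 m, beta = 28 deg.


Using Fs = c / (gamma*H*sin(beta)*cos(beta)) + tan(phi)/tan(beta)
Cohesion contribution = 21.0 / (18.4*9.1*sin(28)*cos(28))
Cohesion contribution = 0.302563
Friction contribution = tan(17)/tan(28) = 0.574996
Fs = 0.302563 + 0.574996
Fs = 0.878
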